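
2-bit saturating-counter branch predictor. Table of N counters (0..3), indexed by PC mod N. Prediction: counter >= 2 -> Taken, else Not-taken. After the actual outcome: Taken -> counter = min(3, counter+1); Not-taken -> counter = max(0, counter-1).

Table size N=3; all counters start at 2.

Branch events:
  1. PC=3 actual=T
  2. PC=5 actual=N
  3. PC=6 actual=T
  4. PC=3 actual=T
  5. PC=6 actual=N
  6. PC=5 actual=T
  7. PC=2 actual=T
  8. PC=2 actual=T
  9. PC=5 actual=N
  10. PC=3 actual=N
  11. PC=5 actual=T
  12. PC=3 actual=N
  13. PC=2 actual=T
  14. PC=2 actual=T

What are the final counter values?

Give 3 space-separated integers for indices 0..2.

Answer: 0 2 3

Derivation:
Ev 1: PC=3 idx=0 pred=T actual=T -> ctr[0]=3
Ev 2: PC=5 idx=2 pred=T actual=N -> ctr[2]=1
Ev 3: PC=6 idx=0 pred=T actual=T -> ctr[0]=3
Ev 4: PC=3 idx=0 pred=T actual=T -> ctr[0]=3
Ev 5: PC=6 idx=0 pred=T actual=N -> ctr[0]=2
Ev 6: PC=5 idx=2 pred=N actual=T -> ctr[2]=2
Ev 7: PC=2 idx=2 pred=T actual=T -> ctr[2]=3
Ev 8: PC=2 idx=2 pred=T actual=T -> ctr[2]=3
Ev 9: PC=5 idx=2 pred=T actual=N -> ctr[2]=2
Ev 10: PC=3 idx=0 pred=T actual=N -> ctr[0]=1
Ev 11: PC=5 idx=2 pred=T actual=T -> ctr[2]=3
Ev 12: PC=3 idx=0 pred=N actual=N -> ctr[0]=0
Ev 13: PC=2 idx=2 pred=T actual=T -> ctr[2]=3
Ev 14: PC=2 idx=2 pred=T actual=T -> ctr[2]=3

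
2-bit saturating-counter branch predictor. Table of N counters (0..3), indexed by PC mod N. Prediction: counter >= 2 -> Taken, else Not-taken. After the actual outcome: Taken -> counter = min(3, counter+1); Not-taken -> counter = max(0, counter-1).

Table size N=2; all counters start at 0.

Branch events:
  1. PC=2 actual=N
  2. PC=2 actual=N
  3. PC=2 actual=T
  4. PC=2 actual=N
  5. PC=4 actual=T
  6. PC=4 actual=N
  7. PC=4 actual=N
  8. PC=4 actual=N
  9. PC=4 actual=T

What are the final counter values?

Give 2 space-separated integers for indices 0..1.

Answer: 1 0

Derivation:
Ev 1: PC=2 idx=0 pred=N actual=N -> ctr[0]=0
Ev 2: PC=2 idx=0 pred=N actual=N -> ctr[0]=0
Ev 3: PC=2 idx=0 pred=N actual=T -> ctr[0]=1
Ev 4: PC=2 idx=0 pred=N actual=N -> ctr[0]=0
Ev 5: PC=4 idx=0 pred=N actual=T -> ctr[0]=1
Ev 6: PC=4 idx=0 pred=N actual=N -> ctr[0]=0
Ev 7: PC=4 idx=0 pred=N actual=N -> ctr[0]=0
Ev 8: PC=4 idx=0 pred=N actual=N -> ctr[0]=0
Ev 9: PC=4 idx=0 pred=N actual=T -> ctr[0]=1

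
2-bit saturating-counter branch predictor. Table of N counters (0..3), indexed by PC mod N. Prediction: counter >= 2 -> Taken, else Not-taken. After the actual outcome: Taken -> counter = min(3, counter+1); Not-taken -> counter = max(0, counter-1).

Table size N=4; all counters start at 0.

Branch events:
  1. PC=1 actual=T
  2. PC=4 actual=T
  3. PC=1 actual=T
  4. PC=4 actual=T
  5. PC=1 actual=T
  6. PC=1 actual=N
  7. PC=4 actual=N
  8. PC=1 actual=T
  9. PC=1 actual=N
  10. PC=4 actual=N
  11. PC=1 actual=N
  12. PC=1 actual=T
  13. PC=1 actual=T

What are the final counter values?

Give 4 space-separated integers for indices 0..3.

Ev 1: PC=1 idx=1 pred=N actual=T -> ctr[1]=1
Ev 2: PC=4 idx=0 pred=N actual=T -> ctr[0]=1
Ev 3: PC=1 idx=1 pred=N actual=T -> ctr[1]=2
Ev 4: PC=4 idx=0 pred=N actual=T -> ctr[0]=2
Ev 5: PC=1 idx=1 pred=T actual=T -> ctr[1]=3
Ev 6: PC=1 idx=1 pred=T actual=N -> ctr[1]=2
Ev 7: PC=4 idx=0 pred=T actual=N -> ctr[0]=1
Ev 8: PC=1 idx=1 pred=T actual=T -> ctr[1]=3
Ev 9: PC=1 idx=1 pred=T actual=N -> ctr[1]=2
Ev 10: PC=4 idx=0 pred=N actual=N -> ctr[0]=0
Ev 11: PC=1 idx=1 pred=T actual=N -> ctr[1]=1
Ev 12: PC=1 idx=1 pred=N actual=T -> ctr[1]=2
Ev 13: PC=1 idx=1 pred=T actual=T -> ctr[1]=3

Answer: 0 3 0 0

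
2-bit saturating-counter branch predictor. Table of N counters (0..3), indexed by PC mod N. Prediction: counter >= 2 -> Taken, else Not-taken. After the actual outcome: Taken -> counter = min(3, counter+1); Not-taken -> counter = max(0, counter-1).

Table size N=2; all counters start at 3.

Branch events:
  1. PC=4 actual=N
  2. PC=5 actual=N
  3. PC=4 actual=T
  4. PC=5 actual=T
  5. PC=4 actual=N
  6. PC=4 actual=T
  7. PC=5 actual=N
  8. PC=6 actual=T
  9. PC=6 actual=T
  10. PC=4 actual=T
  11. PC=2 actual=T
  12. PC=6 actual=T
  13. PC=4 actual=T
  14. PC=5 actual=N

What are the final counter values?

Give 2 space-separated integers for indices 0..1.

Ev 1: PC=4 idx=0 pred=T actual=N -> ctr[0]=2
Ev 2: PC=5 idx=1 pred=T actual=N -> ctr[1]=2
Ev 3: PC=4 idx=0 pred=T actual=T -> ctr[0]=3
Ev 4: PC=5 idx=1 pred=T actual=T -> ctr[1]=3
Ev 5: PC=4 idx=0 pred=T actual=N -> ctr[0]=2
Ev 6: PC=4 idx=0 pred=T actual=T -> ctr[0]=3
Ev 7: PC=5 idx=1 pred=T actual=N -> ctr[1]=2
Ev 8: PC=6 idx=0 pred=T actual=T -> ctr[0]=3
Ev 9: PC=6 idx=0 pred=T actual=T -> ctr[0]=3
Ev 10: PC=4 idx=0 pred=T actual=T -> ctr[0]=3
Ev 11: PC=2 idx=0 pred=T actual=T -> ctr[0]=3
Ev 12: PC=6 idx=0 pred=T actual=T -> ctr[0]=3
Ev 13: PC=4 idx=0 pred=T actual=T -> ctr[0]=3
Ev 14: PC=5 idx=1 pred=T actual=N -> ctr[1]=1

Answer: 3 1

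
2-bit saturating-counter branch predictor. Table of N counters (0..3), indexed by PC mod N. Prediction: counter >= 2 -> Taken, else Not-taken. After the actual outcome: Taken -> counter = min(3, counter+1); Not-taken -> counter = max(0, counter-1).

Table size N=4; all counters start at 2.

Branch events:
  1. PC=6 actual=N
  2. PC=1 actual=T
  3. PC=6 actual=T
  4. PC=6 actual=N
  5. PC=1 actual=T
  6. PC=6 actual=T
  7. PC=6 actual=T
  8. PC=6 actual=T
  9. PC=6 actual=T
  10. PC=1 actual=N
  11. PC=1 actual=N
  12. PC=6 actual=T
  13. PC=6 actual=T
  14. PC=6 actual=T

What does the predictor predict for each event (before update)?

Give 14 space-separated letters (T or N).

Ev 1: PC=6 idx=2 pred=T actual=N -> ctr[2]=1
Ev 2: PC=1 idx=1 pred=T actual=T -> ctr[1]=3
Ev 3: PC=6 idx=2 pred=N actual=T -> ctr[2]=2
Ev 4: PC=6 idx=2 pred=T actual=N -> ctr[2]=1
Ev 5: PC=1 idx=1 pred=T actual=T -> ctr[1]=3
Ev 6: PC=6 idx=2 pred=N actual=T -> ctr[2]=2
Ev 7: PC=6 idx=2 pred=T actual=T -> ctr[2]=3
Ev 8: PC=6 idx=2 pred=T actual=T -> ctr[2]=3
Ev 9: PC=6 idx=2 pred=T actual=T -> ctr[2]=3
Ev 10: PC=1 idx=1 pred=T actual=N -> ctr[1]=2
Ev 11: PC=1 idx=1 pred=T actual=N -> ctr[1]=1
Ev 12: PC=6 idx=2 pred=T actual=T -> ctr[2]=3
Ev 13: PC=6 idx=2 pred=T actual=T -> ctr[2]=3
Ev 14: PC=6 idx=2 pred=T actual=T -> ctr[2]=3

Answer: T T N T T N T T T T T T T T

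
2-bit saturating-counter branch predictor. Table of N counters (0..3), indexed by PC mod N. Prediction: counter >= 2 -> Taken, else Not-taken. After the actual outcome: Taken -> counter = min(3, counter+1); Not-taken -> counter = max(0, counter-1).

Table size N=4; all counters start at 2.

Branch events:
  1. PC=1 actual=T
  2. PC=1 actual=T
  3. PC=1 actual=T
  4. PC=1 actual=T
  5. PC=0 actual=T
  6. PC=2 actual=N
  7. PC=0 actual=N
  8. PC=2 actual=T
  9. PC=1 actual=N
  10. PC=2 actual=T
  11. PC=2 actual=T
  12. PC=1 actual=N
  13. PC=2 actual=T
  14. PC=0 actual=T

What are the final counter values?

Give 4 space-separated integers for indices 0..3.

Answer: 3 1 3 2

Derivation:
Ev 1: PC=1 idx=1 pred=T actual=T -> ctr[1]=3
Ev 2: PC=1 idx=1 pred=T actual=T -> ctr[1]=3
Ev 3: PC=1 idx=1 pred=T actual=T -> ctr[1]=3
Ev 4: PC=1 idx=1 pred=T actual=T -> ctr[1]=3
Ev 5: PC=0 idx=0 pred=T actual=T -> ctr[0]=3
Ev 6: PC=2 idx=2 pred=T actual=N -> ctr[2]=1
Ev 7: PC=0 idx=0 pred=T actual=N -> ctr[0]=2
Ev 8: PC=2 idx=2 pred=N actual=T -> ctr[2]=2
Ev 9: PC=1 idx=1 pred=T actual=N -> ctr[1]=2
Ev 10: PC=2 idx=2 pred=T actual=T -> ctr[2]=3
Ev 11: PC=2 idx=2 pred=T actual=T -> ctr[2]=3
Ev 12: PC=1 idx=1 pred=T actual=N -> ctr[1]=1
Ev 13: PC=2 idx=2 pred=T actual=T -> ctr[2]=3
Ev 14: PC=0 idx=0 pred=T actual=T -> ctr[0]=3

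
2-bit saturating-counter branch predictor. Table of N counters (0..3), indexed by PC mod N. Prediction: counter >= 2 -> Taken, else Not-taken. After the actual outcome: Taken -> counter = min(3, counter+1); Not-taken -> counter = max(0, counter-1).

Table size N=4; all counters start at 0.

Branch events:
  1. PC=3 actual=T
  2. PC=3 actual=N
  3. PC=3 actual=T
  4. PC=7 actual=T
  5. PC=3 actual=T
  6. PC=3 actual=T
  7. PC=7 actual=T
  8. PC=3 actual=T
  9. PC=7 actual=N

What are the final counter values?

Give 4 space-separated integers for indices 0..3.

Answer: 0 0 0 2

Derivation:
Ev 1: PC=3 idx=3 pred=N actual=T -> ctr[3]=1
Ev 2: PC=3 idx=3 pred=N actual=N -> ctr[3]=0
Ev 3: PC=3 idx=3 pred=N actual=T -> ctr[3]=1
Ev 4: PC=7 idx=3 pred=N actual=T -> ctr[3]=2
Ev 5: PC=3 idx=3 pred=T actual=T -> ctr[3]=3
Ev 6: PC=3 idx=3 pred=T actual=T -> ctr[3]=3
Ev 7: PC=7 idx=3 pred=T actual=T -> ctr[3]=3
Ev 8: PC=3 idx=3 pred=T actual=T -> ctr[3]=3
Ev 9: PC=7 idx=3 pred=T actual=N -> ctr[3]=2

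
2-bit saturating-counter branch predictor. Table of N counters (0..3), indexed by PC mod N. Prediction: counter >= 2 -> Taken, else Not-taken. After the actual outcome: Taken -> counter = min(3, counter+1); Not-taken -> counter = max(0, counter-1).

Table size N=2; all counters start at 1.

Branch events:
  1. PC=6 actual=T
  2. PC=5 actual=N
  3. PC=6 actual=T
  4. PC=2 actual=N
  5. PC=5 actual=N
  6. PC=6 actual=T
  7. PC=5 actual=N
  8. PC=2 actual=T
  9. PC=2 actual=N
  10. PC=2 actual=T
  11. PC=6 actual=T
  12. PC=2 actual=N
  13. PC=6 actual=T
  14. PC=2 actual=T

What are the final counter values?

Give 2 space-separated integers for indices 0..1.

Answer: 3 0

Derivation:
Ev 1: PC=6 idx=0 pred=N actual=T -> ctr[0]=2
Ev 2: PC=5 idx=1 pred=N actual=N -> ctr[1]=0
Ev 3: PC=6 idx=0 pred=T actual=T -> ctr[0]=3
Ev 4: PC=2 idx=0 pred=T actual=N -> ctr[0]=2
Ev 5: PC=5 idx=1 pred=N actual=N -> ctr[1]=0
Ev 6: PC=6 idx=0 pred=T actual=T -> ctr[0]=3
Ev 7: PC=5 idx=1 pred=N actual=N -> ctr[1]=0
Ev 8: PC=2 idx=0 pred=T actual=T -> ctr[0]=3
Ev 9: PC=2 idx=0 pred=T actual=N -> ctr[0]=2
Ev 10: PC=2 idx=0 pred=T actual=T -> ctr[0]=3
Ev 11: PC=6 idx=0 pred=T actual=T -> ctr[0]=3
Ev 12: PC=2 idx=0 pred=T actual=N -> ctr[0]=2
Ev 13: PC=6 idx=0 pred=T actual=T -> ctr[0]=3
Ev 14: PC=2 idx=0 pred=T actual=T -> ctr[0]=3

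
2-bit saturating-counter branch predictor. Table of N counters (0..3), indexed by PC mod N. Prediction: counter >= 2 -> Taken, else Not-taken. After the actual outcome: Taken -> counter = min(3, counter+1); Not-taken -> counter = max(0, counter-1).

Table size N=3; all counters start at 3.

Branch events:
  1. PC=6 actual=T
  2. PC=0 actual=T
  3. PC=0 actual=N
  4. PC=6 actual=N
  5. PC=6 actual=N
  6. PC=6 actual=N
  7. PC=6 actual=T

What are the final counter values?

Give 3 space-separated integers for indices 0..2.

Ev 1: PC=6 idx=0 pred=T actual=T -> ctr[0]=3
Ev 2: PC=0 idx=0 pred=T actual=T -> ctr[0]=3
Ev 3: PC=0 idx=0 pred=T actual=N -> ctr[0]=2
Ev 4: PC=6 idx=0 pred=T actual=N -> ctr[0]=1
Ev 5: PC=6 idx=0 pred=N actual=N -> ctr[0]=0
Ev 6: PC=6 idx=0 pred=N actual=N -> ctr[0]=0
Ev 7: PC=6 idx=0 pred=N actual=T -> ctr[0]=1

Answer: 1 3 3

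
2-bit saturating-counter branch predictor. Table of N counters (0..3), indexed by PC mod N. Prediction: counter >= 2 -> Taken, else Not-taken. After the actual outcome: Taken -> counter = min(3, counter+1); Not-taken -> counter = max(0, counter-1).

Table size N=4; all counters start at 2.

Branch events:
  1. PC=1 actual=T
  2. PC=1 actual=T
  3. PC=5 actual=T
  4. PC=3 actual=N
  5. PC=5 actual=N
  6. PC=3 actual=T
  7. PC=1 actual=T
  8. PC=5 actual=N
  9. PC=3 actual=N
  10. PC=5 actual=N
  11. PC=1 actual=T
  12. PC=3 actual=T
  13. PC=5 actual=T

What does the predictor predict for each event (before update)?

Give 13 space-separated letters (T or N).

Answer: T T T T T N T T T T N N T

Derivation:
Ev 1: PC=1 idx=1 pred=T actual=T -> ctr[1]=3
Ev 2: PC=1 idx=1 pred=T actual=T -> ctr[1]=3
Ev 3: PC=5 idx=1 pred=T actual=T -> ctr[1]=3
Ev 4: PC=3 idx=3 pred=T actual=N -> ctr[3]=1
Ev 5: PC=5 idx=1 pred=T actual=N -> ctr[1]=2
Ev 6: PC=3 idx=3 pred=N actual=T -> ctr[3]=2
Ev 7: PC=1 idx=1 pred=T actual=T -> ctr[1]=3
Ev 8: PC=5 idx=1 pred=T actual=N -> ctr[1]=2
Ev 9: PC=3 idx=3 pred=T actual=N -> ctr[3]=1
Ev 10: PC=5 idx=1 pred=T actual=N -> ctr[1]=1
Ev 11: PC=1 idx=1 pred=N actual=T -> ctr[1]=2
Ev 12: PC=3 idx=3 pred=N actual=T -> ctr[3]=2
Ev 13: PC=5 idx=1 pred=T actual=T -> ctr[1]=3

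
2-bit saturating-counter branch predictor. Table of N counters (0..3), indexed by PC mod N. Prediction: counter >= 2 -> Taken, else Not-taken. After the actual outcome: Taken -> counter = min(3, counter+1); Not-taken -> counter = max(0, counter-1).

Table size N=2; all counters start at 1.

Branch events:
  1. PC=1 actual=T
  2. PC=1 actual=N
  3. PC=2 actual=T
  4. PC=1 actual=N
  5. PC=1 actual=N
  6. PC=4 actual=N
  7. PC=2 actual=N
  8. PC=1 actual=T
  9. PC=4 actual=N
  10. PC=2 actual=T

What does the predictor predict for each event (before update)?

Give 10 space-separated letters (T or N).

Answer: N T N N N T N N N N

Derivation:
Ev 1: PC=1 idx=1 pred=N actual=T -> ctr[1]=2
Ev 2: PC=1 idx=1 pred=T actual=N -> ctr[1]=1
Ev 3: PC=2 idx=0 pred=N actual=T -> ctr[0]=2
Ev 4: PC=1 idx=1 pred=N actual=N -> ctr[1]=0
Ev 5: PC=1 idx=1 pred=N actual=N -> ctr[1]=0
Ev 6: PC=4 idx=0 pred=T actual=N -> ctr[0]=1
Ev 7: PC=2 idx=0 pred=N actual=N -> ctr[0]=0
Ev 8: PC=1 idx=1 pred=N actual=T -> ctr[1]=1
Ev 9: PC=4 idx=0 pred=N actual=N -> ctr[0]=0
Ev 10: PC=2 idx=0 pred=N actual=T -> ctr[0]=1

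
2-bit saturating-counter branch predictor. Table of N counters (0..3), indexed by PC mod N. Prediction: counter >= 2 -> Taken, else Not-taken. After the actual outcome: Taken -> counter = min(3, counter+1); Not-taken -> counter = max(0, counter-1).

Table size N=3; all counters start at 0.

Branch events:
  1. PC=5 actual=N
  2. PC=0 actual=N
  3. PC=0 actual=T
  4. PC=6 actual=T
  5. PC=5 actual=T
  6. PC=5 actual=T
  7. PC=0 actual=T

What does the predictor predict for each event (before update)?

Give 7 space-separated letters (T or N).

Ev 1: PC=5 idx=2 pred=N actual=N -> ctr[2]=0
Ev 2: PC=0 idx=0 pred=N actual=N -> ctr[0]=0
Ev 3: PC=0 idx=0 pred=N actual=T -> ctr[0]=1
Ev 4: PC=6 idx=0 pred=N actual=T -> ctr[0]=2
Ev 5: PC=5 idx=2 pred=N actual=T -> ctr[2]=1
Ev 6: PC=5 idx=2 pred=N actual=T -> ctr[2]=2
Ev 7: PC=0 idx=0 pred=T actual=T -> ctr[0]=3

Answer: N N N N N N T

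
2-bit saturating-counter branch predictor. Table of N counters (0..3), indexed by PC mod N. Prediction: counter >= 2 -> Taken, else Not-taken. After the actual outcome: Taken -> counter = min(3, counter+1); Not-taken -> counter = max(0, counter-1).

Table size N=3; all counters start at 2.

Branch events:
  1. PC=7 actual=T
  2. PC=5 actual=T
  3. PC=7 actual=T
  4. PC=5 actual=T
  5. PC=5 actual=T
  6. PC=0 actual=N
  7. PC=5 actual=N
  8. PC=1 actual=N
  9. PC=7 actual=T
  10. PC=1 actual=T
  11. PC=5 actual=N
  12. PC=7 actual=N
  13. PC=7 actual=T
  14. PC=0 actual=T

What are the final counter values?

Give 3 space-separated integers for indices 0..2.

Answer: 2 3 1

Derivation:
Ev 1: PC=7 idx=1 pred=T actual=T -> ctr[1]=3
Ev 2: PC=5 idx=2 pred=T actual=T -> ctr[2]=3
Ev 3: PC=7 idx=1 pred=T actual=T -> ctr[1]=3
Ev 4: PC=5 idx=2 pred=T actual=T -> ctr[2]=3
Ev 5: PC=5 idx=2 pred=T actual=T -> ctr[2]=3
Ev 6: PC=0 idx=0 pred=T actual=N -> ctr[0]=1
Ev 7: PC=5 idx=2 pred=T actual=N -> ctr[2]=2
Ev 8: PC=1 idx=1 pred=T actual=N -> ctr[1]=2
Ev 9: PC=7 idx=1 pred=T actual=T -> ctr[1]=3
Ev 10: PC=1 idx=1 pred=T actual=T -> ctr[1]=3
Ev 11: PC=5 idx=2 pred=T actual=N -> ctr[2]=1
Ev 12: PC=7 idx=1 pred=T actual=N -> ctr[1]=2
Ev 13: PC=7 idx=1 pred=T actual=T -> ctr[1]=3
Ev 14: PC=0 idx=0 pred=N actual=T -> ctr[0]=2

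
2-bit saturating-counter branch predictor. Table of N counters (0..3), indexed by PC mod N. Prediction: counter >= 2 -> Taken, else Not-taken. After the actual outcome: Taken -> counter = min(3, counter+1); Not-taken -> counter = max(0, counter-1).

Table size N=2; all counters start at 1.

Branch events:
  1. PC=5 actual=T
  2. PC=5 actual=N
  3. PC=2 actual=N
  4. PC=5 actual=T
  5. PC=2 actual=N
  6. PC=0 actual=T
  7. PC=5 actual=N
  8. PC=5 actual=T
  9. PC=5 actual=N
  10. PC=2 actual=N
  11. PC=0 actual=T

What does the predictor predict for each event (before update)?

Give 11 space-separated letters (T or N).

Ev 1: PC=5 idx=1 pred=N actual=T -> ctr[1]=2
Ev 2: PC=5 idx=1 pred=T actual=N -> ctr[1]=1
Ev 3: PC=2 idx=0 pred=N actual=N -> ctr[0]=0
Ev 4: PC=5 idx=1 pred=N actual=T -> ctr[1]=2
Ev 5: PC=2 idx=0 pred=N actual=N -> ctr[0]=0
Ev 6: PC=0 idx=0 pred=N actual=T -> ctr[0]=1
Ev 7: PC=5 idx=1 pred=T actual=N -> ctr[1]=1
Ev 8: PC=5 idx=1 pred=N actual=T -> ctr[1]=2
Ev 9: PC=5 idx=1 pred=T actual=N -> ctr[1]=1
Ev 10: PC=2 idx=0 pred=N actual=N -> ctr[0]=0
Ev 11: PC=0 idx=0 pred=N actual=T -> ctr[0]=1

Answer: N T N N N N T N T N N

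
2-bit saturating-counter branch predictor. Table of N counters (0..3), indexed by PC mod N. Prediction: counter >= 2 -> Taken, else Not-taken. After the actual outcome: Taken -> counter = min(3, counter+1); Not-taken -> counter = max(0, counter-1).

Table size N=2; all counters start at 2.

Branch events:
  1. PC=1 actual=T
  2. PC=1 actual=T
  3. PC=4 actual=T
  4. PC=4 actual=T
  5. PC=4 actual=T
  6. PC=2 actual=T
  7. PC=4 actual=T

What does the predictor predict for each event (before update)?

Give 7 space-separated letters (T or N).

Answer: T T T T T T T

Derivation:
Ev 1: PC=1 idx=1 pred=T actual=T -> ctr[1]=3
Ev 2: PC=1 idx=1 pred=T actual=T -> ctr[1]=3
Ev 3: PC=4 idx=0 pred=T actual=T -> ctr[0]=3
Ev 4: PC=4 idx=0 pred=T actual=T -> ctr[0]=3
Ev 5: PC=4 idx=0 pred=T actual=T -> ctr[0]=3
Ev 6: PC=2 idx=0 pred=T actual=T -> ctr[0]=3
Ev 7: PC=4 idx=0 pred=T actual=T -> ctr[0]=3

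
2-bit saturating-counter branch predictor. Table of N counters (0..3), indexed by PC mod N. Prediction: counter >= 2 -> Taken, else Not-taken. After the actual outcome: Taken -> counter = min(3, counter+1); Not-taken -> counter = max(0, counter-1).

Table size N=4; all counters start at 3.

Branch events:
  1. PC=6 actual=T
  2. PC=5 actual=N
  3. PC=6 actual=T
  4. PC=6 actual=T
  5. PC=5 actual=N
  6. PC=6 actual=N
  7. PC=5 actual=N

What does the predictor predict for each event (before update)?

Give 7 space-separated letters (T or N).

Ev 1: PC=6 idx=2 pred=T actual=T -> ctr[2]=3
Ev 2: PC=5 idx=1 pred=T actual=N -> ctr[1]=2
Ev 3: PC=6 idx=2 pred=T actual=T -> ctr[2]=3
Ev 4: PC=6 idx=2 pred=T actual=T -> ctr[2]=3
Ev 5: PC=5 idx=1 pred=T actual=N -> ctr[1]=1
Ev 6: PC=6 idx=2 pred=T actual=N -> ctr[2]=2
Ev 7: PC=5 idx=1 pred=N actual=N -> ctr[1]=0

Answer: T T T T T T N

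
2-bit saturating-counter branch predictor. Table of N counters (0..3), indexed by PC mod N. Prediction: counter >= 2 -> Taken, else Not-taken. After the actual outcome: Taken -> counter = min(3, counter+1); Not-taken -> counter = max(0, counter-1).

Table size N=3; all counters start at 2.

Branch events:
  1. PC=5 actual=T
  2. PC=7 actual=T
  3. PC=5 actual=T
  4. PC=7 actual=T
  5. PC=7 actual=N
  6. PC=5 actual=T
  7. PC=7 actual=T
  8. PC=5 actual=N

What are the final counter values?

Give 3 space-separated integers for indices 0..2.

Ev 1: PC=5 idx=2 pred=T actual=T -> ctr[2]=3
Ev 2: PC=7 idx=1 pred=T actual=T -> ctr[1]=3
Ev 3: PC=5 idx=2 pred=T actual=T -> ctr[2]=3
Ev 4: PC=7 idx=1 pred=T actual=T -> ctr[1]=3
Ev 5: PC=7 idx=1 pred=T actual=N -> ctr[1]=2
Ev 6: PC=5 idx=2 pred=T actual=T -> ctr[2]=3
Ev 7: PC=7 idx=1 pred=T actual=T -> ctr[1]=3
Ev 8: PC=5 idx=2 pred=T actual=N -> ctr[2]=2

Answer: 2 3 2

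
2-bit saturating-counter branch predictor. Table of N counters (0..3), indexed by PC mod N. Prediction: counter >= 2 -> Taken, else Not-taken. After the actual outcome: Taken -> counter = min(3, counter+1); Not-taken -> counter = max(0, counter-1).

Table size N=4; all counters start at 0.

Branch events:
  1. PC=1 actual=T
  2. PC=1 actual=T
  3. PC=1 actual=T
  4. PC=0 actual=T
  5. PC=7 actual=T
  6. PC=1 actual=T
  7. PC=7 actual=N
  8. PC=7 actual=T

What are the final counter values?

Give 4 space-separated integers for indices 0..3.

Answer: 1 3 0 1

Derivation:
Ev 1: PC=1 idx=1 pred=N actual=T -> ctr[1]=1
Ev 2: PC=1 idx=1 pred=N actual=T -> ctr[1]=2
Ev 3: PC=1 idx=1 pred=T actual=T -> ctr[1]=3
Ev 4: PC=0 idx=0 pred=N actual=T -> ctr[0]=1
Ev 5: PC=7 idx=3 pred=N actual=T -> ctr[3]=1
Ev 6: PC=1 idx=1 pred=T actual=T -> ctr[1]=3
Ev 7: PC=7 idx=3 pred=N actual=N -> ctr[3]=0
Ev 8: PC=7 idx=3 pred=N actual=T -> ctr[3]=1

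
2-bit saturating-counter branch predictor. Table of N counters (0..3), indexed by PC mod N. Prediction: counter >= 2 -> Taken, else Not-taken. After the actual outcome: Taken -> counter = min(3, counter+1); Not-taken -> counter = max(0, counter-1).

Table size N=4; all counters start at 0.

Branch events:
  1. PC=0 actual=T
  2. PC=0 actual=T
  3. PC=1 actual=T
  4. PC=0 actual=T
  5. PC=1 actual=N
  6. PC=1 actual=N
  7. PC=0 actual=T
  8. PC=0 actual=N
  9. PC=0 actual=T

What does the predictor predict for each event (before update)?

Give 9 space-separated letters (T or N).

Ev 1: PC=0 idx=0 pred=N actual=T -> ctr[0]=1
Ev 2: PC=0 idx=0 pred=N actual=T -> ctr[0]=2
Ev 3: PC=1 idx=1 pred=N actual=T -> ctr[1]=1
Ev 4: PC=0 idx=0 pred=T actual=T -> ctr[0]=3
Ev 5: PC=1 idx=1 pred=N actual=N -> ctr[1]=0
Ev 6: PC=1 idx=1 pred=N actual=N -> ctr[1]=0
Ev 7: PC=0 idx=0 pred=T actual=T -> ctr[0]=3
Ev 8: PC=0 idx=0 pred=T actual=N -> ctr[0]=2
Ev 9: PC=0 idx=0 pred=T actual=T -> ctr[0]=3

Answer: N N N T N N T T T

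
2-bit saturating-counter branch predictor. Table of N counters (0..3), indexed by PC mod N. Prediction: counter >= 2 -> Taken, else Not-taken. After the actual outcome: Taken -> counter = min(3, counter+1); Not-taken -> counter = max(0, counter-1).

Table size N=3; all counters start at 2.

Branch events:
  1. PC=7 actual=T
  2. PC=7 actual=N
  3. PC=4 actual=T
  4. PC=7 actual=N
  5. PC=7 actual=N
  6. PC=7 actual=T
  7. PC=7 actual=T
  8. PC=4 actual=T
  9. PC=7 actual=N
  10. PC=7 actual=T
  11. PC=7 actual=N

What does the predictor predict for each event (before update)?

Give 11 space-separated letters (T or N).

Answer: T T T T T N T T T T T

Derivation:
Ev 1: PC=7 idx=1 pred=T actual=T -> ctr[1]=3
Ev 2: PC=7 idx=1 pred=T actual=N -> ctr[1]=2
Ev 3: PC=4 idx=1 pred=T actual=T -> ctr[1]=3
Ev 4: PC=7 idx=1 pred=T actual=N -> ctr[1]=2
Ev 5: PC=7 idx=1 pred=T actual=N -> ctr[1]=1
Ev 6: PC=7 idx=1 pred=N actual=T -> ctr[1]=2
Ev 7: PC=7 idx=1 pred=T actual=T -> ctr[1]=3
Ev 8: PC=4 idx=1 pred=T actual=T -> ctr[1]=3
Ev 9: PC=7 idx=1 pred=T actual=N -> ctr[1]=2
Ev 10: PC=7 idx=1 pred=T actual=T -> ctr[1]=3
Ev 11: PC=7 idx=1 pred=T actual=N -> ctr[1]=2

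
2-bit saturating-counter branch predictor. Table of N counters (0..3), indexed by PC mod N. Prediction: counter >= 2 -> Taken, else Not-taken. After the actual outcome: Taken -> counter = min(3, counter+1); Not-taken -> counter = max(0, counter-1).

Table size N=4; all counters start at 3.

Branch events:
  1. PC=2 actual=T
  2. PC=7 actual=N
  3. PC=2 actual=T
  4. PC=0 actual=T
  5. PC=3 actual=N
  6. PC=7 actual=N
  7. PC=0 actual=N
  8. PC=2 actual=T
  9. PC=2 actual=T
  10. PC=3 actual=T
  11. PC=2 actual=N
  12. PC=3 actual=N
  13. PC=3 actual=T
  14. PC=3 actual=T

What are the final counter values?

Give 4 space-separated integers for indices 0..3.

Answer: 2 3 2 2

Derivation:
Ev 1: PC=2 idx=2 pred=T actual=T -> ctr[2]=3
Ev 2: PC=7 idx=3 pred=T actual=N -> ctr[3]=2
Ev 3: PC=2 idx=2 pred=T actual=T -> ctr[2]=3
Ev 4: PC=0 idx=0 pred=T actual=T -> ctr[0]=3
Ev 5: PC=3 idx=3 pred=T actual=N -> ctr[3]=1
Ev 6: PC=7 idx=3 pred=N actual=N -> ctr[3]=0
Ev 7: PC=0 idx=0 pred=T actual=N -> ctr[0]=2
Ev 8: PC=2 idx=2 pred=T actual=T -> ctr[2]=3
Ev 9: PC=2 idx=2 pred=T actual=T -> ctr[2]=3
Ev 10: PC=3 idx=3 pred=N actual=T -> ctr[3]=1
Ev 11: PC=2 idx=2 pred=T actual=N -> ctr[2]=2
Ev 12: PC=3 idx=3 pred=N actual=N -> ctr[3]=0
Ev 13: PC=3 idx=3 pred=N actual=T -> ctr[3]=1
Ev 14: PC=3 idx=3 pred=N actual=T -> ctr[3]=2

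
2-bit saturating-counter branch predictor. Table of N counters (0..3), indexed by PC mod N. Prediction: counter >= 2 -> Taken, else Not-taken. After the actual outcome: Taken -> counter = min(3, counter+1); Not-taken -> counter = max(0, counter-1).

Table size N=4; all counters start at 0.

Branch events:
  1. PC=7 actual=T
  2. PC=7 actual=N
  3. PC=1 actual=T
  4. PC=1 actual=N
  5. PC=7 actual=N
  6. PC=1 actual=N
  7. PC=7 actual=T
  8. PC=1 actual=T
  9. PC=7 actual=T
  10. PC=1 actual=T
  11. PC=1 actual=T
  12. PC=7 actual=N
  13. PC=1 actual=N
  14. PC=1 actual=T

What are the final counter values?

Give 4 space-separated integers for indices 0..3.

Ev 1: PC=7 idx=3 pred=N actual=T -> ctr[3]=1
Ev 2: PC=7 idx=3 pred=N actual=N -> ctr[3]=0
Ev 3: PC=1 idx=1 pred=N actual=T -> ctr[1]=1
Ev 4: PC=1 idx=1 pred=N actual=N -> ctr[1]=0
Ev 5: PC=7 idx=3 pred=N actual=N -> ctr[3]=0
Ev 6: PC=1 idx=1 pred=N actual=N -> ctr[1]=0
Ev 7: PC=7 idx=3 pred=N actual=T -> ctr[3]=1
Ev 8: PC=1 idx=1 pred=N actual=T -> ctr[1]=1
Ev 9: PC=7 idx=3 pred=N actual=T -> ctr[3]=2
Ev 10: PC=1 idx=1 pred=N actual=T -> ctr[1]=2
Ev 11: PC=1 idx=1 pred=T actual=T -> ctr[1]=3
Ev 12: PC=7 idx=3 pred=T actual=N -> ctr[3]=1
Ev 13: PC=1 idx=1 pred=T actual=N -> ctr[1]=2
Ev 14: PC=1 idx=1 pred=T actual=T -> ctr[1]=3

Answer: 0 3 0 1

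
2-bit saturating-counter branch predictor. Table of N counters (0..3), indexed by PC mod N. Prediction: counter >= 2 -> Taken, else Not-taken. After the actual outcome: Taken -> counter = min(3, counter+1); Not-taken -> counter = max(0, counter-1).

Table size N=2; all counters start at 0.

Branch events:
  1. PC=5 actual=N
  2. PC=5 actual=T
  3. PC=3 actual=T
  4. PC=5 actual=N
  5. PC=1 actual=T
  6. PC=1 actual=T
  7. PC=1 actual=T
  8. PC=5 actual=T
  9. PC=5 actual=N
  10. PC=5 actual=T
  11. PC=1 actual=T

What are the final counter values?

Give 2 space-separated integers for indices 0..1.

Ev 1: PC=5 idx=1 pred=N actual=N -> ctr[1]=0
Ev 2: PC=5 idx=1 pred=N actual=T -> ctr[1]=1
Ev 3: PC=3 idx=1 pred=N actual=T -> ctr[1]=2
Ev 4: PC=5 idx=1 pred=T actual=N -> ctr[1]=1
Ev 5: PC=1 idx=1 pred=N actual=T -> ctr[1]=2
Ev 6: PC=1 idx=1 pred=T actual=T -> ctr[1]=3
Ev 7: PC=1 idx=1 pred=T actual=T -> ctr[1]=3
Ev 8: PC=5 idx=1 pred=T actual=T -> ctr[1]=3
Ev 9: PC=5 idx=1 pred=T actual=N -> ctr[1]=2
Ev 10: PC=5 idx=1 pred=T actual=T -> ctr[1]=3
Ev 11: PC=1 idx=1 pred=T actual=T -> ctr[1]=3

Answer: 0 3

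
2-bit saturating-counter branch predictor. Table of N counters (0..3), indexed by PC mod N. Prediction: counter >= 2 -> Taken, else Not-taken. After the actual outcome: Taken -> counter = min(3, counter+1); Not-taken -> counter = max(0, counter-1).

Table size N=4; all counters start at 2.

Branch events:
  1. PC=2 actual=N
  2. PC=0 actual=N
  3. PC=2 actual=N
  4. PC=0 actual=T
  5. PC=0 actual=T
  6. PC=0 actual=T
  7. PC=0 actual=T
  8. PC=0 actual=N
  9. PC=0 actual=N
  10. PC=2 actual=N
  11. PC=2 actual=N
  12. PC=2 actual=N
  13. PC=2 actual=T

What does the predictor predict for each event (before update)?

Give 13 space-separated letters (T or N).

Answer: T T N N T T T T T N N N N

Derivation:
Ev 1: PC=2 idx=2 pred=T actual=N -> ctr[2]=1
Ev 2: PC=0 idx=0 pred=T actual=N -> ctr[0]=1
Ev 3: PC=2 idx=2 pred=N actual=N -> ctr[2]=0
Ev 4: PC=0 idx=0 pred=N actual=T -> ctr[0]=2
Ev 5: PC=0 idx=0 pred=T actual=T -> ctr[0]=3
Ev 6: PC=0 idx=0 pred=T actual=T -> ctr[0]=3
Ev 7: PC=0 idx=0 pred=T actual=T -> ctr[0]=3
Ev 8: PC=0 idx=0 pred=T actual=N -> ctr[0]=2
Ev 9: PC=0 idx=0 pred=T actual=N -> ctr[0]=1
Ev 10: PC=2 idx=2 pred=N actual=N -> ctr[2]=0
Ev 11: PC=2 idx=2 pred=N actual=N -> ctr[2]=0
Ev 12: PC=2 idx=2 pred=N actual=N -> ctr[2]=0
Ev 13: PC=2 idx=2 pred=N actual=T -> ctr[2]=1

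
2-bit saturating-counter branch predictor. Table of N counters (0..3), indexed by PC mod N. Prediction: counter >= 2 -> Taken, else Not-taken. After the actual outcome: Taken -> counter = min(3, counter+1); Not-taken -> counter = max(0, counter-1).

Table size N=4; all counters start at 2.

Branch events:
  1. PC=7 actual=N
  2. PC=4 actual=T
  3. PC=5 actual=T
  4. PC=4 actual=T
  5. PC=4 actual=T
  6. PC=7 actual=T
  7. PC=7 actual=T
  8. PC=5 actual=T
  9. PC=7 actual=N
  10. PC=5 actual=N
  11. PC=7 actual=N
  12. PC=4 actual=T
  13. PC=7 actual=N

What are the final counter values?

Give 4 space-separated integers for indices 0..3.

Answer: 3 2 2 0

Derivation:
Ev 1: PC=7 idx=3 pred=T actual=N -> ctr[3]=1
Ev 2: PC=4 idx=0 pred=T actual=T -> ctr[0]=3
Ev 3: PC=5 idx=1 pred=T actual=T -> ctr[1]=3
Ev 4: PC=4 idx=0 pred=T actual=T -> ctr[0]=3
Ev 5: PC=4 idx=0 pred=T actual=T -> ctr[0]=3
Ev 6: PC=7 idx=3 pred=N actual=T -> ctr[3]=2
Ev 7: PC=7 idx=3 pred=T actual=T -> ctr[3]=3
Ev 8: PC=5 idx=1 pred=T actual=T -> ctr[1]=3
Ev 9: PC=7 idx=3 pred=T actual=N -> ctr[3]=2
Ev 10: PC=5 idx=1 pred=T actual=N -> ctr[1]=2
Ev 11: PC=7 idx=3 pred=T actual=N -> ctr[3]=1
Ev 12: PC=4 idx=0 pred=T actual=T -> ctr[0]=3
Ev 13: PC=7 idx=3 pred=N actual=N -> ctr[3]=0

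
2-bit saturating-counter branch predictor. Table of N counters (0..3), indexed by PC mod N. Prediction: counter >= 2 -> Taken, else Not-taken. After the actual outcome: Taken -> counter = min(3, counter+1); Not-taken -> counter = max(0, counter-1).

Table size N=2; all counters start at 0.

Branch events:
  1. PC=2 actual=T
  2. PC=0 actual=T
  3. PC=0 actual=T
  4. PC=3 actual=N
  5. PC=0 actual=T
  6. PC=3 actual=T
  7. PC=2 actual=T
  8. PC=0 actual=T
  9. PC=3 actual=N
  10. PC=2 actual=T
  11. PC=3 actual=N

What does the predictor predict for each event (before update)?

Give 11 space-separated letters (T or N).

Ev 1: PC=2 idx=0 pred=N actual=T -> ctr[0]=1
Ev 2: PC=0 idx=0 pred=N actual=T -> ctr[0]=2
Ev 3: PC=0 idx=0 pred=T actual=T -> ctr[0]=3
Ev 4: PC=3 idx=1 pred=N actual=N -> ctr[1]=0
Ev 5: PC=0 idx=0 pred=T actual=T -> ctr[0]=3
Ev 6: PC=3 idx=1 pred=N actual=T -> ctr[1]=1
Ev 7: PC=2 idx=0 pred=T actual=T -> ctr[0]=3
Ev 8: PC=0 idx=0 pred=T actual=T -> ctr[0]=3
Ev 9: PC=3 idx=1 pred=N actual=N -> ctr[1]=0
Ev 10: PC=2 idx=0 pred=T actual=T -> ctr[0]=3
Ev 11: PC=3 idx=1 pred=N actual=N -> ctr[1]=0

Answer: N N T N T N T T N T N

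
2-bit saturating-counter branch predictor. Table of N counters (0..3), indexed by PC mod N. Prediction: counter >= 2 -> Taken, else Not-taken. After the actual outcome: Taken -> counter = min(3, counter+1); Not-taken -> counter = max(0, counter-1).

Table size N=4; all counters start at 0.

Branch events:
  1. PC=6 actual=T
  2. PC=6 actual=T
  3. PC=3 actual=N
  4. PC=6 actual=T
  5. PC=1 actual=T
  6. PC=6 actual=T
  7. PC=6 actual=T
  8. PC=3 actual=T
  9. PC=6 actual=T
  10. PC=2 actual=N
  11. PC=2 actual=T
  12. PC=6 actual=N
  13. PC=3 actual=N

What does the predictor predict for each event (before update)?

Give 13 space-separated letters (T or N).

Answer: N N N T N T T N T T T T N

Derivation:
Ev 1: PC=6 idx=2 pred=N actual=T -> ctr[2]=1
Ev 2: PC=6 idx=2 pred=N actual=T -> ctr[2]=2
Ev 3: PC=3 idx=3 pred=N actual=N -> ctr[3]=0
Ev 4: PC=6 idx=2 pred=T actual=T -> ctr[2]=3
Ev 5: PC=1 idx=1 pred=N actual=T -> ctr[1]=1
Ev 6: PC=6 idx=2 pred=T actual=T -> ctr[2]=3
Ev 7: PC=6 idx=2 pred=T actual=T -> ctr[2]=3
Ev 8: PC=3 idx=3 pred=N actual=T -> ctr[3]=1
Ev 9: PC=6 idx=2 pred=T actual=T -> ctr[2]=3
Ev 10: PC=2 idx=2 pred=T actual=N -> ctr[2]=2
Ev 11: PC=2 idx=2 pred=T actual=T -> ctr[2]=3
Ev 12: PC=6 idx=2 pred=T actual=N -> ctr[2]=2
Ev 13: PC=3 idx=3 pred=N actual=N -> ctr[3]=0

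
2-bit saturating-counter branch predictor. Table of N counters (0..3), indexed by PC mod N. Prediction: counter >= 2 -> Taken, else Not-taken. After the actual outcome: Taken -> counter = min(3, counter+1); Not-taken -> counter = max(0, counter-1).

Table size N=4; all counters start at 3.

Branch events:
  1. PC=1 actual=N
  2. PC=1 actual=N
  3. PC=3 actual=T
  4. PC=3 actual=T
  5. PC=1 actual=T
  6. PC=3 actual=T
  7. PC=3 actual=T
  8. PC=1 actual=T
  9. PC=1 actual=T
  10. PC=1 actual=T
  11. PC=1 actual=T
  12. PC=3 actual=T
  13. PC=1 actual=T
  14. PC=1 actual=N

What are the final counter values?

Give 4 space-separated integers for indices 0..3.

Ev 1: PC=1 idx=1 pred=T actual=N -> ctr[1]=2
Ev 2: PC=1 idx=1 pred=T actual=N -> ctr[1]=1
Ev 3: PC=3 idx=3 pred=T actual=T -> ctr[3]=3
Ev 4: PC=3 idx=3 pred=T actual=T -> ctr[3]=3
Ev 5: PC=1 idx=1 pred=N actual=T -> ctr[1]=2
Ev 6: PC=3 idx=3 pred=T actual=T -> ctr[3]=3
Ev 7: PC=3 idx=3 pred=T actual=T -> ctr[3]=3
Ev 8: PC=1 idx=1 pred=T actual=T -> ctr[1]=3
Ev 9: PC=1 idx=1 pred=T actual=T -> ctr[1]=3
Ev 10: PC=1 idx=1 pred=T actual=T -> ctr[1]=3
Ev 11: PC=1 idx=1 pred=T actual=T -> ctr[1]=3
Ev 12: PC=3 idx=3 pred=T actual=T -> ctr[3]=3
Ev 13: PC=1 idx=1 pred=T actual=T -> ctr[1]=3
Ev 14: PC=1 idx=1 pred=T actual=N -> ctr[1]=2

Answer: 3 2 3 3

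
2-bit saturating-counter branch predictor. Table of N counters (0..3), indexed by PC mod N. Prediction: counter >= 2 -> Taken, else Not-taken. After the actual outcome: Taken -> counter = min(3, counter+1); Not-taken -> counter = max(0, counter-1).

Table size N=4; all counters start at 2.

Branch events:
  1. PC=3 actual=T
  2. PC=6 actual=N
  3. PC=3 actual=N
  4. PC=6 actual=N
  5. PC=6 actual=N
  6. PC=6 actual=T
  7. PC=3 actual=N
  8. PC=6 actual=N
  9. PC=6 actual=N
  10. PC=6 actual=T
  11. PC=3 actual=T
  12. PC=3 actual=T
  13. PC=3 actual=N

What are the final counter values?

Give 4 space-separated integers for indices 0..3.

Ev 1: PC=3 idx=3 pred=T actual=T -> ctr[3]=3
Ev 2: PC=6 idx=2 pred=T actual=N -> ctr[2]=1
Ev 3: PC=3 idx=3 pred=T actual=N -> ctr[3]=2
Ev 4: PC=6 idx=2 pred=N actual=N -> ctr[2]=0
Ev 5: PC=6 idx=2 pred=N actual=N -> ctr[2]=0
Ev 6: PC=6 idx=2 pred=N actual=T -> ctr[2]=1
Ev 7: PC=3 idx=3 pred=T actual=N -> ctr[3]=1
Ev 8: PC=6 idx=2 pred=N actual=N -> ctr[2]=0
Ev 9: PC=6 idx=2 pred=N actual=N -> ctr[2]=0
Ev 10: PC=6 idx=2 pred=N actual=T -> ctr[2]=1
Ev 11: PC=3 idx=3 pred=N actual=T -> ctr[3]=2
Ev 12: PC=3 idx=3 pred=T actual=T -> ctr[3]=3
Ev 13: PC=3 idx=3 pred=T actual=N -> ctr[3]=2

Answer: 2 2 1 2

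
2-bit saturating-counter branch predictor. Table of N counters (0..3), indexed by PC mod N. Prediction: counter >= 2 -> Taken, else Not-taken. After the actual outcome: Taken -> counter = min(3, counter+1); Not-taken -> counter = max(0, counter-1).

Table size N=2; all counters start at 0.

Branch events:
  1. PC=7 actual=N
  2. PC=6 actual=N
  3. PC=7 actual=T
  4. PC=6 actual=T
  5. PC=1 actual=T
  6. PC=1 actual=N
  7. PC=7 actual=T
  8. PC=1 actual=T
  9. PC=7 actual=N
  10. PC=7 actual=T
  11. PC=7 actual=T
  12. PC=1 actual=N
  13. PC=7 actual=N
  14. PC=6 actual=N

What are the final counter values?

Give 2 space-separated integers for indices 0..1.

Ev 1: PC=7 idx=1 pred=N actual=N -> ctr[1]=0
Ev 2: PC=6 idx=0 pred=N actual=N -> ctr[0]=0
Ev 3: PC=7 idx=1 pred=N actual=T -> ctr[1]=1
Ev 4: PC=6 idx=0 pred=N actual=T -> ctr[0]=1
Ev 5: PC=1 idx=1 pred=N actual=T -> ctr[1]=2
Ev 6: PC=1 idx=1 pred=T actual=N -> ctr[1]=1
Ev 7: PC=7 idx=1 pred=N actual=T -> ctr[1]=2
Ev 8: PC=1 idx=1 pred=T actual=T -> ctr[1]=3
Ev 9: PC=7 idx=1 pred=T actual=N -> ctr[1]=2
Ev 10: PC=7 idx=1 pred=T actual=T -> ctr[1]=3
Ev 11: PC=7 idx=1 pred=T actual=T -> ctr[1]=3
Ev 12: PC=1 idx=1 pred=T actual=N -> ctr[1]=2
Ev 13: PC=7 idx=1 pred=T actual=N -> ctr[1]=1
Ev 14: PC=6 idx=0 pred=N actual=N -> ctr[0]=0

Answer: 0 1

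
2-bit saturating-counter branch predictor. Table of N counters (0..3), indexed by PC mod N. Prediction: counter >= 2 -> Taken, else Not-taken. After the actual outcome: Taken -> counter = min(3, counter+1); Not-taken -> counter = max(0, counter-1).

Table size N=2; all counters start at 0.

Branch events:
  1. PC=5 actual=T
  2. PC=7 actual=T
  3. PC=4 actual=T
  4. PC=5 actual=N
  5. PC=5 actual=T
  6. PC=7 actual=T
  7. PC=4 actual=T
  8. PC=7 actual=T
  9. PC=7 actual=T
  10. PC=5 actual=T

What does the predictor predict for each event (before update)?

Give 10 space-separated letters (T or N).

Ev 1: PC=5 idx=1 pred=N actual=T -> ctr[1]=1
Ev 2: PC=7 idx=1 pred=N actual=T -> ctr[1]=2
Ev 3: PC=4 idx=0 pred=N actual=T -> ctr[0]=1
Ev 4: PC=5 idx=1 pred=T actual=N -> ctr[1]=1
Ev 5: PC=5 idx=1 pred=N actual=T -> ctr[1]=2
Ev 6: PC=7 idx=1 pred=T actual=T -> ctr[1]=3
Ev 7: PC=4 idx=0 pred=N actual=T -> ctr[0]=2
Ev 8: PC=7 idx=1 pred=T actual=T -> ctr[1]=3
Ev 9: PC=7 idx=1 pred=T actual=T -> ctr[1]=3
Ev 10: PC=5 idx=1 pred=T actual=T -> ctr[1]=3

Answer: N N N T N T N T T T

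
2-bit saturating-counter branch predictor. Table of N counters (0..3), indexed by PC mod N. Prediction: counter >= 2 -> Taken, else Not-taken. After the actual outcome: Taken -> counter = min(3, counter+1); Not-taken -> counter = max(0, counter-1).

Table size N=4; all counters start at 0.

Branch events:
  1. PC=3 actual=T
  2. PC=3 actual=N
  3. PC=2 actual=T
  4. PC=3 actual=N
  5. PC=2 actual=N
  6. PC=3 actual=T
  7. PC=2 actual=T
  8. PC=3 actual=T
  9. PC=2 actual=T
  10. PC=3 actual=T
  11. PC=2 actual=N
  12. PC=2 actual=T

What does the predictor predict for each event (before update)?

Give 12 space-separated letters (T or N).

Answer: N N N N N N N N N T T N

Derivation:
Ev 1: PC=3 idx=3 pred=N actual=T -> ctr[3]=1
Ev 2: PC=3 idx=3 pred=N actual=N -> ctr[3]=0
Ev 3: PC=2 idx=2 pred=N actual=T -> ctr[2]=1
Ev 4: PC=3 idx=3 pred=N actual=N -> ctr[3]=0
Ev 5: PC=2 idx=2 pred=N actual=N -> ctr[2]=0
Ev 6: PC=3 idx=3 pred=N actual=T -> ctr[3]=1
Ev 7: PC=2 idx=2 pred=N actual=T -> ctr[2]=1
Ev 8: PC=3 idx=3 pred=N actual=T -> ctr[3]=2
Ev 9: PC=2 idx=2 pred=N actual=T -> ctr[2]=2
Ev 10: PC=3 idx=3 pred=T actual=T -> ctr[3]=3
Ev 11: PC=2 idx=2 pred=T actual=N -> ctr[2]=1
Ev 12: PC=2 idx=2 pred=N actual=T -> ctr[2]=2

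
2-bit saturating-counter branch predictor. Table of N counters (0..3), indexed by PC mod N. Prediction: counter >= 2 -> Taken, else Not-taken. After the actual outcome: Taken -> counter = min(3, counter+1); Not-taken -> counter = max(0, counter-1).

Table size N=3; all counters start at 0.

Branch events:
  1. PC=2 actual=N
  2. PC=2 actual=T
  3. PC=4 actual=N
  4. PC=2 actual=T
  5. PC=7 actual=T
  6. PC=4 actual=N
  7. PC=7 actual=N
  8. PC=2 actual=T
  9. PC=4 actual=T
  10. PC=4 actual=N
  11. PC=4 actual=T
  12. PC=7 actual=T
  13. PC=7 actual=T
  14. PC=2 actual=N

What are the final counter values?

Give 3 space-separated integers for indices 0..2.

Ev 1: PC=2 idx=2 pred=N actual=N -> ctr[2]=0
Ev 2: PC=2 idx=2 pred=N actual=T -> ctr[2]=1
Ev 3: PC=4 idx=1 pred=N actual=N -> ctr[1]=0
Ev 4: PC=2 idx=2 pred=N actual=T -> ctr[2]=2
Ev 5: PC=7 idx=1 pred=N actual=T -> ctr[1]=1
Ev 6: PC=4 idx=1 pred=N actual=N -> ctr[1]=0
Ev 7: PC=7 idx=1 pred=N actual=N -> ctr[1]=0
Ev 8: PC=2 idx=2 pred=T actual=T -> ctr[2]=3
Ev 9: PC=4 idx=1 pred=N actual=T -> ctr[1]=1
Ev 10: PC=4 idx=1 pred=N actual=N -> ctr[1]=0
Ev 11: PC=4 idx=1 pred=N actual=T -> ctr[1]=1
Ev 12: PC=7 idx=1 pred=N actual=T -> ctr[1]=2
Ev 13: PC=7 idx=1 pred=T actual=T -> ctr[1]=3
Ev 14: PC=2 idx=2 pred=T actual=N -> ctr[2]=2

Answer: 0 3 2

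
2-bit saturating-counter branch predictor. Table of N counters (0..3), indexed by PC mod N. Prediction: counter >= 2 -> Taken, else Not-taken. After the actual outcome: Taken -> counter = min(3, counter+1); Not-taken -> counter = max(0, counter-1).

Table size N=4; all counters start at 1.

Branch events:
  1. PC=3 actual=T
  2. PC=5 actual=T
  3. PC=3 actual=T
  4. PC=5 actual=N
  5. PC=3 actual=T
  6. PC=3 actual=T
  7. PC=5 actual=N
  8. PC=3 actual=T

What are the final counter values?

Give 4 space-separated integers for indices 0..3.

Ev 1: PC=3 idx=3 pred=N actual=T -> ctr[3]=2
Ev 2: PC=5 idx=1 pred=N actual=T -> ctr[1]=2
Ev 3: PC=3 idx=3 pred=T actual=T -> ctr[3]=3
Ev 4: PC=5 idx=1 pred=T actual=N -> ctr[1]=1
Ev 5: PC=3 idx=3 pred=T actual=T -> ctr[3]=3
Ev 6: PC=3 idx=3 pred=T actual=T -> ctr[3]=3
Ev 7: PC=5 idx=1 pred=N actual=N -> ctr[1]=0
Ev 8: PC=3 idx=3 pred=T actual=T -> ctr[3]=3

Answer: 1 0 1 3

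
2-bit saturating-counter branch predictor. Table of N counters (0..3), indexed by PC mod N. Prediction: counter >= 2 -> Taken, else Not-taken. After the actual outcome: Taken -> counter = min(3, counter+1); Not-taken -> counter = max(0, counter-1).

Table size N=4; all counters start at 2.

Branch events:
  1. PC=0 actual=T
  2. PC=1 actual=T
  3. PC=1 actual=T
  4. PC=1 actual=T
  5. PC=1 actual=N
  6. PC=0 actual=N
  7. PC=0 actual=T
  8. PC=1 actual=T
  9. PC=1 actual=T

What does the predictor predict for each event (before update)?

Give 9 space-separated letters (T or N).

Answer: T T T T T T T T T

Derivation:
Ev 1: PC=0 idx=0 pred=T actual=T -> ctr[0]=3
Ev 2: PC=1 idx=1 pred=T actual=T -> ctr[1]=3
Ev 3: PC=1 idx=1 pred=T actual=T -> ctr[1]=3
Ev 4: PC=1 idx=1 pred=T actual=T -> ctr[1]=3
Ev 5: PC=1 idx=1 pred=T actual=N -> ctr[1]=2
Ev 6: PC=0 idx=0 pred=T actual=N -> ctr[0]=2
Ev 7: PC=0 idx=0 pred=T actual=T -> ctr[0]=3
Ev 8: PC=1 idx=1 pred=T actual=T -> ctr[1]=3
Ev 9: PC=1 idx=1 pred=T actual=T -> ctr[1]=3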